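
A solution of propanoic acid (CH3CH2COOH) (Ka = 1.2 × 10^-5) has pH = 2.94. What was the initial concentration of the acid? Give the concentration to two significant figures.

C₀ = 1.1 × 10^-1 M

[H+] = 10^(-2.94) = 1.15 × 10^-3 M = x
Ka = x²/(C₀ − x) ⇒ C₀ = x + x²/Ka
C₀ = 1.15 × 10^-3 + (1.15 × 10^-3)²/(1.2 × 10^-5) = 1.11 × 10^-1 M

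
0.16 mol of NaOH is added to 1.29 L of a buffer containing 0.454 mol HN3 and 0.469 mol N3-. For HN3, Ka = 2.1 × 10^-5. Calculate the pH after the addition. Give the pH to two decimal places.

OH- converts HN3 to N3-: HN3 → 0.294 mol, N3- → 0.629 mol.
pKa = −log(2.1 × 10^-5) = 4.678
pH = pKa + log(n_N3-/n_HN3) = 4.678 + log(0.629/0.294) = 4.678 + (+0.330)

pH = 5.01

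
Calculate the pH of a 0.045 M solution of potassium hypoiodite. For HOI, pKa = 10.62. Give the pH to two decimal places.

pH = 11.62

OI- is the conjugate base of the weak acid HOI.
Ka = 10^(−10.62) = 2.40 × 10^-11
Kb = Kw/Ka = 1.0×10^-14 / 2.40 × 10^-11 = 4.17 × 10^-4
From the ICE table, Kb = x²/(0.045 − x) = 4.17 × 10^-4.
The 5% rule fails; solving x² + Kb·x − Kb·C₀ = 0 exactly:
x = (−Kb + √(Kb² + 4·Kb·C₀))/2 = 4.13 × 10^-3 M
pOH = 2.38, so pH = 14.00 − pOH = 11.62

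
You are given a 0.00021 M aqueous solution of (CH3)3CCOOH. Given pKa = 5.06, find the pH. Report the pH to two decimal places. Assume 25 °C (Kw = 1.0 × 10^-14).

pH = 4.41

(CH3)3CCOOH ⇌ (CH3)3CCOO- + H+
Ka = 10^(−5.06) = 8.71 × 10^-6
Ka = [H+]²/(0.00021 − [H+]) = 8.71 × 10^-6
The 5% rule fails; solving [H+]² + Ka·[H+] − Ka·C₀ = 0 exactly:
[H+] = [−8.71e-06 + √(8.71e-06² + 7.32e-09)]/2 = 3.86 × 10^-5 M
pH = −log(3.86 × 10^-5) = 4.41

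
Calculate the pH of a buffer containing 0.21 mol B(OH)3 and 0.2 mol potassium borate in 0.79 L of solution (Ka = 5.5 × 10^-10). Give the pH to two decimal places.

pKa = −log(5.5 × 10^-10) = 9.260
pH = pKa + log([A⁻]/[HA]) = 9.260 + log(0.2/0.21)
pH = 9.260 + (-0.021) = 9.24

pH = 9.24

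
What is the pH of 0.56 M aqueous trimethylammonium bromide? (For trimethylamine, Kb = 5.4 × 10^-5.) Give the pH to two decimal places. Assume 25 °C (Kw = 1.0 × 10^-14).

(CH3)3NH+ is the conjugate acid of the weak base (CH3)3N.
Ka = Kw/Kb = 1.0×10^-14 / 5.4 × 10^-5 = 1.85 × 10^-10
Ka = x²/(0.56 − x) = 1.85 × 10^-10
Assume x ≪ 0.56: x ≈ √(1.85 × 10^-10 × 0.56) = 1.02 × 10^-5 M
pH = −log(1.02 × 10^-5) = 4.99

pH = 4.99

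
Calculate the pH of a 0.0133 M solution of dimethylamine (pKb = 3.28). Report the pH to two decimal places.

pH = 11.38

(CH3)2NH + H2O ⇌ (CH3)2NH2+ + OH-
Kb = 10^(−3.28) = 5.25 × 10^-4
From the ICE table, Kb = x²/(0.0133 − x) = 5.25 × 10^-4.
The 5% rule fails; solving x² + Kb·x − Kb·C₀ = 0 exactly:
x = [−0.000525 + √(0.000525² + 2.79e-05)]/2 = 2.39 × 10^-3 M
pOH = −log(2.39 × 10^-3) = 2.62; pH = 14.00 − 2.62 = 11.38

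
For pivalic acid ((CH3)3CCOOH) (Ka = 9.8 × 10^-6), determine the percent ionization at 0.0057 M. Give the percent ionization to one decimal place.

(CH3)3CCOOH ⇌ (CH3)3CCOO- + H+; let x = [H+] at equilibrium.
x ≈ √(Ka·C₀) = √(9.8 × 10^-6 × 0.0057) = 2.36 × 10^-4 M
Fraction ionized = 2.36 × 10^-4 / 0.0057 = 0.0414 → 4.1%

4.1%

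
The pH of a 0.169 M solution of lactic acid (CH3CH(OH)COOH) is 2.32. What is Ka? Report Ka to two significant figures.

Ka = 1.4 × 10^-4

[H+] = 10^(-2.32) = 4.79 × 10^-3 M
At equilibrium [HA] = 0.169 − 4.79 × 10^-3 = 1.64 × 10^-1 M
Ka = [H+][A-]/[HA] = (4.79 × 10^-3)² / 1.64 × 10^-1 = 1.4 × 10^-4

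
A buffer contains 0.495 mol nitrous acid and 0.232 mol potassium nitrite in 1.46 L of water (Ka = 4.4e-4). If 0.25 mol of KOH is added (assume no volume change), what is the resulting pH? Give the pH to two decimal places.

After neutralization: n(HNO2) = 0.245 mol, n(NO2-) = 0.482 mol.
pKa = −log(4.4 × 10^-4) = 3.357
pH = pKa + log([A⁻]/[HA]) = 3.357 + log(0.482/0.245) = 3.357 +0.294

pH = 3.65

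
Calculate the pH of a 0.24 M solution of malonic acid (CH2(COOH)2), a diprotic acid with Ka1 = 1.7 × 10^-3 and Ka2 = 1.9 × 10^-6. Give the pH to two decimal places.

pH = 1.71

Ka1 ≫ Ka2, so treat the first dissociation as the only significant source of H+.
Ka1 = x²/(0.24 − x) = 1.7 × 10^-3
Solving the quadratic: x = (−Ka1 + √(Ka1² + 4·Ka1·C₀))/2 = 1.94 × 10^-2 M
pH = −log(1.94 × 10^-2) = 1.71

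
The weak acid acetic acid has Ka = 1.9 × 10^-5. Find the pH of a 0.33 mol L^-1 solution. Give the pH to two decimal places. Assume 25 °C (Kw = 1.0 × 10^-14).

CH3COOH ⇌ CH3COO- + H+
From the ICE table, Ka = [H+]²/(0.33 − [H+]) = 1.9 × 10^-5.
Assume [H+] ≪ 0.33: [H+] ≈ √(1.9 × 10^-5 × 0.33) = 2.50 × 10^-3 M
pH = −log(2.50 × 10^-3) = 2.60

pH = 2.60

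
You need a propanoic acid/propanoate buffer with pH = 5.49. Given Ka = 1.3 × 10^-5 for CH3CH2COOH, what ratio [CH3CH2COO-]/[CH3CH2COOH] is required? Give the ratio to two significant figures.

ratio = 4.0

pKa = -log(1.3 × 10^-5) = 4.886
pH = pKa + log(r) ⇒ log(r) = 5.49 − 4.886 = +0.604
r = [CH3CH2COO-]/[CH3CH2COOH] = 10^(+0.604) = 4.02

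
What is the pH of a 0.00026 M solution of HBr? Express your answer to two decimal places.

pH = 3.59

HBr is a strong acid and dissociates completely, so [H+] = 0.00026 M.
pH = -log(0.00026) = 3.59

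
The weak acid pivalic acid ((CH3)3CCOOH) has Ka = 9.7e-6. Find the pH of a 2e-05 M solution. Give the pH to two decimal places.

(CH3)3CCOOH ⇌ (CH3)3CCOO- + H+
From the ICE table, Ka = [H+]²/(2e-05 − [H+]) = 9.7 × 10^-6.
[H+] is not negligible relative to C₀; solve [H+]² + 9.7e-06·[H+] − 1.94e-10 = 0.
[H+] = (−Ka + √(Ka² + 4·Ka·C₀))/2 = 9.90 × 10^-6 M
pH = −log(9.90 × 10^-6) = 5.00

pH = 5.00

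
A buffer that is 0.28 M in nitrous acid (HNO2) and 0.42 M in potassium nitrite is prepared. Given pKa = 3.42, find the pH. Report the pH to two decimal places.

Henderson–Hasselbalch: pH = pKa + log([NO2-]/[HNO2]) = 3.42 + log(0.42/0.28)
pH = 3.42 + (+0.176) = 3.60

pH = 3.60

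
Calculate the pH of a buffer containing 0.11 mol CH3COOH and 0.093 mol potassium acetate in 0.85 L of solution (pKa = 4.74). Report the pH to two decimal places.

Using pH = pKa + log([base]/[acid]) with [base]/[acid] = 0.093/0.11:
pH = 4.74 + (-0.073) = 4.67

pH = 4.67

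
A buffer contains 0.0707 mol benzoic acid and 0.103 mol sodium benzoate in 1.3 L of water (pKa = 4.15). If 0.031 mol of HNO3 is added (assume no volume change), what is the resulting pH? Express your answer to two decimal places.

After neutralization: n(C6H5COOH) = 0.102 mol, n(C6H5COO-) = 0.072 mol.
pH = pKa + log(n_C6H5COO-/n_C6H5COOH) = 4.15 + log(0.072/0.102) = 4.15 + (-0.151)

pH = 4.00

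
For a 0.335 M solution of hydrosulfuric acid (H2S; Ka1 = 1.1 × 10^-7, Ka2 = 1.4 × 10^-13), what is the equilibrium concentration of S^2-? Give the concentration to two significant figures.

1.4 × 10^-13 M

First ionization gives [H+] ≈ [HS-] = 1.92 × 10^-4 M.
Second step: Ka2 = [H+][S^2-]/[HS-] ≈ [S^2-] (since [H+] ≈ [HS-]).
So [S^2-] ≈ Ka2.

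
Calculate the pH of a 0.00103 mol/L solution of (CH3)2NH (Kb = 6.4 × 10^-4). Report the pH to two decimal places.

(CH3)2NH + H2O ⇌ (CH3)2NH2+ + OH-
From the ICE table, Kb = x²/(0.00103 − x) = 6.4 × 10^-4.
x is not negligible relative to C₀; solve x² + 0.00064·x − 6.59e-07 = 0.
x = [−0.00064 + √(0.00064² + 2.64e-06)]/2 = 5.53 × 10^-4 M
pOH = 3.26, so pH = 14.00 − pOH = 10.74

pH = 10.74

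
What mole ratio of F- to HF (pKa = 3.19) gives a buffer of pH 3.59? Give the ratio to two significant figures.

ratio = 2.5

pH = pKa + log(r) ⇒ log(r) = 3.59 − 3.19 = +0.40
r = [F-]/[HF] = 10^(+0.40) = 2.51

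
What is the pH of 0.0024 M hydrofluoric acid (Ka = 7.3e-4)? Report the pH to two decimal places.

HF ⇌ F- + H+
Ka = x²/(0.0024 − x) = 7.3 × 10^-4
The 5% rule fails; solving x² + Ka·x − Ka·C₀ = 0 exactly:
x = [−0.00073 + √(0.00073² + 7.01e-06)]/2 = 1.01 × 10^-3 M
pH = −log(1.01 × 10^-3) = 3.00

pH = 3.00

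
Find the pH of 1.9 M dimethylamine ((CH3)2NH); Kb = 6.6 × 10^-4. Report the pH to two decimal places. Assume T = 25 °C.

pH = 12.55

(CH3)2NH + H2O ⇌ (CH3)2NH2+ + OH-
Kb = x²/(1.9 − x) = 6.6 × 10^-4
Assume x ≪ 1.9: x ≈ √(6.6 × 10^-4 × 1.9) = 3.54 × 10^-2 M
Check: 1.9% ionized — well under 5%, approximation valid.
pOH = 1.45, so pH = 14.00 − pOH = 12.55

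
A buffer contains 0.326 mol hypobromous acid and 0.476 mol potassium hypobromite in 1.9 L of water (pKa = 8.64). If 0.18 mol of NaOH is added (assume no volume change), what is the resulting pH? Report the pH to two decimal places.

After neutralization: n(HOBr) = 0.146 mol, n(OBr-) = 0.656 mol.
pH = pKa + log(n_OBr-/n_HOBr) = 8.64 + log(0.656/0.146) = 8.64 + (+0.653)

pH = 9.29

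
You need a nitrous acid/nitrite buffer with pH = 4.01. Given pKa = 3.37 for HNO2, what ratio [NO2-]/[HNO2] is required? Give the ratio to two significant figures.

ratio = 4.4

pH = pKa + log(r) ⇒ log(r) = 4.01 − 3.37 = +0.64
r = [NO2-]/[HNO2] = 10^(+0.64) = 4.37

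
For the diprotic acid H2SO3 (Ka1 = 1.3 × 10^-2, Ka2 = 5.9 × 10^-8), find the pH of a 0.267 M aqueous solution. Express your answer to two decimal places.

Since Ka1 ≫ Ka2, the first ionization dominates [H+].
Ka1 = x²/(0.267 − x) = 1.3 × 10^-2
Solving the quadratic: x = (−Ka1 + √(Ka1² + 4·Ka1·C₀))/2 = 5.28 × 10^-2 M
pH = −log(5.28 × 10^-2) = 1.28

pH = 1.28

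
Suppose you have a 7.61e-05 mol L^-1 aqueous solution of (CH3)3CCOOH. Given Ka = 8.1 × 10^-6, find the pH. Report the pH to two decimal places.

(CH3)3CCOOH ⇌ (CH3)3CCOO- + H+
Ka = [H+]²/(7.61e-05 − [H+]) = 8.1 × 10^-6
[H+] is not negligible relative to C₀; solve [H+]² + 8.1e-06·[H+] − 6.16e-10 = 0.
[H+] = [−8.1e-06 + √(8.1e-06² + 2.47e-09)]/2 = 2.11 × 10^-5 M
pH = −log[H+] = −log(2.11 × 10^-5) = 4.68

pH = 4.68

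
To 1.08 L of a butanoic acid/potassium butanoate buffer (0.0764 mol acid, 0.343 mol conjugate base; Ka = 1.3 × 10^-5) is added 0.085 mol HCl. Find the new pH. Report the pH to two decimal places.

pH = 5.09

Added H+ converts CH3(CH2)2COO- to CH3(CH2)2COOH: CH3(CH2)2COOH → 0.161 mol, CH3(CH2)2COO- → 0.258 mol.
pKa = −log(1.3 × 10^-5) = 4.886
pH = pKa + log([A⁻]/[HA]) = 4.886 + log(0.258/0.161) = 4.886 +0.205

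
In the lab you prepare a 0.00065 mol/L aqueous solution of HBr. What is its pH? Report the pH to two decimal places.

HBr is a strong acid and dissociates completely, so [H+] = 0.00065 M.
pH = -log(0.00065) = 3.19

pH = 3.19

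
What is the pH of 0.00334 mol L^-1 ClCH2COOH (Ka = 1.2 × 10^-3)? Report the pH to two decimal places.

pH = 2.83

ClCH2COOH ⇌ ClCH2COO- + H+
From the ICE table, Ka = [H+]²/(0.00334 − [H+]) = 1.2 × 10^-3.
The 5% rule fails; solving [H+]² + Ka·[H+] − Ka·C₀ = 0 exactly:
[H+] = (−Ka + √(Ka² + 4·Ka·C₀))/2 = 1.49 × 10^-3 M
pH = −log[H+] = −log(1.49 × 10^-3) = 2.83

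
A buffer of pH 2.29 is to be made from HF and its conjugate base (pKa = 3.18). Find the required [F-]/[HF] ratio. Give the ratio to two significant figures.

pH = pKa + log(r) ⇒ log(r) = 2.29 − 3.18 = -0.89
r = [F-]/[HF] = 10^(-0.89) = 0.129

ratio = 0.13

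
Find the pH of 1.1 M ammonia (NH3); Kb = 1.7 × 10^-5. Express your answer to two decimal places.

NH3 + H2O ⇌ NH4+ + OH-
Kb = [OH-]²/(1.1 − [OH-]) = 1.7 × 10^-5
Assume [OH-] ≪ 1.1: [OH-] ≈ √(1.7 × 10^-5 × 1.1) = 4.32 × 10^-3 M
pOH = 2.36, so pH = 14.00 − pOH = 11.64

pH = 11.64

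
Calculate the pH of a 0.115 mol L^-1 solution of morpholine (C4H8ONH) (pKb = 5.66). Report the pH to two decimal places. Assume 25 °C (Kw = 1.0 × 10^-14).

pH = 10.70

C4H8ONH + H2O ⇌ C4H8ONH2+ + OH-
Kb = 10^(−5.66) = 2.19 × 10^-6
From the ICE table, Kb = x²/(0.115 − x) = 2.19 × 10^-6.
Neglecting x in the denominator: x = √(2.19 × 10^-6 × 0.115) = 5.02 × 10^-4 M
Check: 0.44% ionized — well under 5%, approximation valid.
pOH = −log(5.02 × 10^-4) = 3.30; pH = 14.00 − 3.30 = 10.70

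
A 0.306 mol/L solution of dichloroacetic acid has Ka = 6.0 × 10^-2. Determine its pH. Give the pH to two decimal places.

Cl2CHCOOH ⇌ Cl2CHCOO- + H+
Ka = x²/(0.306 − x) = 6.0 × 10^-2
The 5% rule fails; solving x² + Ka·x − Ka·C₀ = 0 exactly:
x = [−0.06 + √(0.06² + 0.0734)]/2 = 1.09 × 10^-1 M
pH = −log(1.09 × 10^-1) = 0.96

pH = 0.96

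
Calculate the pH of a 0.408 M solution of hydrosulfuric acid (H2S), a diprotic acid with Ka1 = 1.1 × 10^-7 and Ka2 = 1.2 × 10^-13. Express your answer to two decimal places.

Ka1 ≫ Ka2, so treat the first dissociation as the only significant source of H+.
Ka1 = x²/(0.408 − x) = 1.1 × 10^-7
x ≈ √(1.1 × 10^-7 × 0.408) = 2.12 × 10^-4 M
pH = −log(2.12 × 10^-4) = 3.67

pH = 3.67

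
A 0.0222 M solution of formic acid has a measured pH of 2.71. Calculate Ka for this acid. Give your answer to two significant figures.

Ka = 1.9 × 10^-4

[H+] = 10^(-2.71) = 1.95 × 10^-3 M
At equilibrium [HA] = 0.0222 − 1.95 × 10^-3 = 2.03 × 10^-2 M
Ka = [H+][A-]/[HA] = (1.95 × 10^-3)² / 2.03 × 10^-2 = 1.9 × 10^-4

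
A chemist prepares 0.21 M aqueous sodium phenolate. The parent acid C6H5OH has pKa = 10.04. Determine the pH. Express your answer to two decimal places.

pH = 11.68

C6H5O- is the conjugate base of the weak acid C6H5OH.
Ka = 10^(−10.04) = 9.12 × 10^-11
Kb = Kw/Ka = 1.0×10^-14 / 9.12 × 10^-11 = 1.10 × 10^-4
Kb = x²/(0.21 − x) = 1.10 × 10^-4
Assume x ≪ 0.21: x ≈ √(1.10 × 10^-4 × 0.21) = 4.81 × 10^-3 M
(x/C₀ = 2.3% < 5%, so the approximation holds.)
pOH = 2.32, so pH = 14.00 − pOH = 11.68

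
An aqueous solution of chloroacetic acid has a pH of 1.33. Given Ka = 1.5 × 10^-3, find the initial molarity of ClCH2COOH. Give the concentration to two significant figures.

C₀ = 1.5 M

[H+] = 10^(-1.33) = 4.68 × 10^-2 M = x
Ka = x²/(C₀ − x) ⇒ C₀ = x + x²/Ka
C₀ = 4.68 × 10^-2 + (4.68 × 10^-2)²/(1.5 × 10^-3) = 1.51 M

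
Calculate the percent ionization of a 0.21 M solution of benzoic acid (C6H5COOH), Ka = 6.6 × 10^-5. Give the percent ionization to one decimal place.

1.8%

C6H5COOH ⇌ C6H5COO- + H+; let x = [H+] at equilibrium.
x ≈ √(Ka·C₀) = √(6.6 × 10^-5 × 0.21) = 3.72 × 10^-3 M
% ionization = x/C₀ × 100% = 3.72 × 10^-3/0.21 × 100% = 1.8%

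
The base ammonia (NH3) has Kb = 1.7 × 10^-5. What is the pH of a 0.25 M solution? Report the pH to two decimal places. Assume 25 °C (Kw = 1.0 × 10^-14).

NH3 + H2O ⇌ NH4+ + OH-
Kb = [OH-]²/(0.25 − [OH-]) = 1.7 × 10^-5
Since Kb ≪ C₀, [OH-] ≈ √(Kb·C₀) = 2.06 × 10^-3 M.
Check: 0.82% ionized — well under 5%, approximation valid.
pOH = 2.69, so pH = 14.00 − pOH = 11.31

pH = 11.31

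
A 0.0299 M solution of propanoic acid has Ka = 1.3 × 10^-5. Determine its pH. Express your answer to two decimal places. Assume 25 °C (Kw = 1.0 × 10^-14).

pH = 3.21

CH3CH2COOH ⇌ CH3CH2COO- + H+
Ka = [H+]²/(0.0299 − [H+]) = 1.3 × 10^-5
Assume [H+] ≪ 0.0299: [H+] ≈ √(1.3 × 10^-5 × 0.0299) = 6.23 × 10^-4 M
pH = −log[H+] = −log(6.23 × 10^-4) = 3.21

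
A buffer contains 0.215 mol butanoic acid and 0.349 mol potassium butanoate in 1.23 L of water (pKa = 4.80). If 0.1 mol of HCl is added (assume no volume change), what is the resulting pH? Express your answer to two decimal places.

pH = 4.70

Added H+ converts CH3(CH2)2COO- to CH3(CH2)2COOH: CH3(CH2)2COOH → 0.315 mol, CH3(CH2)2COO- → 0.249 mol.
pH = pKa + log(n_CH3(CH2)2COO-/n_CH3(CH2)2COOH) = 4.80 + log(0.249/0.315) = 4.80 + (-0.102)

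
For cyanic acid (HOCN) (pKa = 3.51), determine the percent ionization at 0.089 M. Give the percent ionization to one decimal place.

HOCN ⇌ OCN- + H+; let x = [H+] at equilibrium.
Ka = 10^(−3.51) = 3.09 × 10^-4
Ka = x²/(C₀ − x); solving the quadratic gives x = 5.09 × 10^-3 M.
% ionization = x/C₀ × 100% = 5.09 × 10^-3/0.089 × 100% = 5.7%

5.7%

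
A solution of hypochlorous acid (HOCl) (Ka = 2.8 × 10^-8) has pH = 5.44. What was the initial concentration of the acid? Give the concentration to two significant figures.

[H+] = 10^(-5.44) = 3.63 × 10^-6 M = x
Ka = x²/(C₀ − x) ⇒ C₀ = x + x²/Ka
C₀ = 3.63 × 10^-6 + (3.63 × 10^-6)²/(2.8 × 10^-8) = 4.74 × 10^-4 M

C₀ = 4.7 × 10^-4 M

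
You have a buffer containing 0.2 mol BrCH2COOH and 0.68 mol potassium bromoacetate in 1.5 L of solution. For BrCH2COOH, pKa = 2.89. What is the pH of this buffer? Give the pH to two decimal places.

Using pH = pKa + log([base]/[acid]) with [base]/[acid] = 0.68/0.2:
pH = 2.89 + (+0.531) = 3.42

pH = 3.42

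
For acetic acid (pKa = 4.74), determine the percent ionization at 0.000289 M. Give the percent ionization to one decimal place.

CH3COOH ⇌ CH3COO- + H+; let x = [H+] at equilibrium.
Ka = 10^(−4.74) = 1.82 × 10^-5
Solve x² + 1.82e-05x − 5.26e-09 = 0 → x = 6.40 × 10^-5 M
Fraction ionized = 6.40 × 10^-5 / 0.000289 = 0.2215 → 22.1%

22.1%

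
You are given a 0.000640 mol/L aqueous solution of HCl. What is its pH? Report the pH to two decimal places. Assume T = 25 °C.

pH = 3.19

HCl is a strong acid and dissociates completely, so [H+] = 0.000640 M.
pH = -log(0.00064) = 3.19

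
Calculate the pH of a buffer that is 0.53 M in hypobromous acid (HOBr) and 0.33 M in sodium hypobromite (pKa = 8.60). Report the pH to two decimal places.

pH = 8.39

Using pH = pKa + log([base]/[acid]) with [base]/[acid] = 0.33/0.53:
pH = 8.60 + (-0.206) = 8.39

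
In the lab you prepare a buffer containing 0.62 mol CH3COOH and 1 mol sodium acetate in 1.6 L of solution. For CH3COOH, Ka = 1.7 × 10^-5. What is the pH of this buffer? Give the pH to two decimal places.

pH = 4.98

pKa = −log(1.7 × 10^-5) = 4.770
pH = pKa + log([A⁻]/[HA]) = 4.770 + log(1/0.62)
pH = 4.770 + (+0.208) = 4.98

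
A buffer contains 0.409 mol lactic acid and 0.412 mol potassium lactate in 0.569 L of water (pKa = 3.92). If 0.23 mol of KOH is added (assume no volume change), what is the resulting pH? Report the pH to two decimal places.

pH = 4.47

After neutralization: n(CH3CH(OH)COOH) = 0.179 mol, n(CH3CH(OH)COO-) = 0.642 mol.
Henderson–Hasselbalch with mole ratio 0.642/0.179: pH = 3.92 + (+0.555)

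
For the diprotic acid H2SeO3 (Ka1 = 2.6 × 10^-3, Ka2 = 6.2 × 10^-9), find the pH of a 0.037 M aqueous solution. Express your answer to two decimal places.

Ka1 ≫ Ka2, so treat the first dissociation as the only significant source of H+.
Ka1 = x²/(0.037 − x) = 2.6 × 10^-3
Solving the quadratic: x = (−Ka1 + √(Ka1² + 4·Ka1·C₀))/2 = 8.59 × 10^-3 M
pH = −log(8.59 × 10^-3) = 2.07

pH = 2.07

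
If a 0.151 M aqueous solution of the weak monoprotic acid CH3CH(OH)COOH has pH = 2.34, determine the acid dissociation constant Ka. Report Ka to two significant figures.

Ka = 1.4 × 10^-4

[H+] = 10^(-2.34) = 4.57 × 10^-3 M
At equilibrium [HA] = 0.151 − 4.57 × 10^-3 = 1.46 × 10^-1 M
Ka = [H+][A-]/[HA] = (4.57 × 10^-3)² / 1.46 × 10^-1 = 1.4 × 10^-4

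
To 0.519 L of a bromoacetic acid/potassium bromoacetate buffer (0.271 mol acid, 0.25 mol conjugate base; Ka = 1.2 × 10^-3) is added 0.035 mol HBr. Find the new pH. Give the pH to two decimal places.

pH = 2.77

After neutralization: n(BrCH2COOH) = 0.306 mol, n(BrCH2COO-) = 0.215 mol.
pKa = −log(1.2 × 10^-3) = 2.921
Henderson–Hasselbalch with mole ratio 0.215/0.306: pH = 2.921 + (-0.153)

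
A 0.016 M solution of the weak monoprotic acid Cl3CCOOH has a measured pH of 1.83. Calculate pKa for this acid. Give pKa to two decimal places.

[H+] = 10^(-1.83) = 1.48 × 10^-2 M
At equilibrium [HA] = 0.016 − 1.48 × 10^-2 = 1.20 × 10^-3 M
Ka = [H+][A-]/[HA] = (1.48 × 10^-2)² / 1.20 × 10^-3 = 1.83 × 10^-1
pKa = -log(1.83 × 10^-1) = 0.74

pKa = 0.74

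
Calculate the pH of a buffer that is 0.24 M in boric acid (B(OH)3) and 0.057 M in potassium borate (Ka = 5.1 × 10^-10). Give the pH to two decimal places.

pKa = −log(5.1 × 10^-10) = 9.292
Henderson–Hasselbalch: pH = pKa + log([B(OH)4-]/[B(OH)3]) = 9.292 + log(0.057/0.24)
pH = 9.292 + (-0.624) = 8.67

pH = 8.67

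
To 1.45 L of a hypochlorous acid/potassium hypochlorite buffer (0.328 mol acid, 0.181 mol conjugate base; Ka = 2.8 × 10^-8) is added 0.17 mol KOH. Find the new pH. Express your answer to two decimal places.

pH = 7.90

After neutralization: n(HOCl) = 0.158 mol, n(OCl-) = 0.351 mol.
pKa = −log(2.8 × 10^-8) = 7.553
Henderson–Hasselbalch with mole ratio 0.351/0.158: pH = 7.553 + (+0.347)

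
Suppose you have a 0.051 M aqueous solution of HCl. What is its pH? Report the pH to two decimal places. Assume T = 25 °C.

HCl is a strong acid and dissociates completely, so [H+] = 0.051 M.
pH = -log(0.051) = 1.29

pH = 1.29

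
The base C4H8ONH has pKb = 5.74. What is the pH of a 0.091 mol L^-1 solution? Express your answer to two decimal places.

C4H8ONH + H2O ⇌ C4H8ONH2+ + OH-
Kb = 10^(−5.74) = 1.82 × 10^-6
From the ICE table, Kb = x²/(0.091 − x) = 1.82 × 10^-6.
Since Kb ≪ C₀, x ≈ √(Kb·C₀) = 4.07 × 10^-4 M.
pOH = 3.39, so pH = 14.00 − pOH = 10.61

pH = 10.61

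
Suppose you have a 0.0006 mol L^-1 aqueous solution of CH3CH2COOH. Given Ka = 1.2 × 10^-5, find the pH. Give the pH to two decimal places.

pH = 4.10

CH3CH2COOH ⇌ CH3CH2COO- + H+
Ka = x²/(0.0006 − x) = 1.2 × 10^-5
x is not negligible relative to C₀; solve x² + 1.2e-05·x − 7.2e-09 = 0.
x = [−1.2e-05 + √(1.2e-05² + 2.88e-08)]/2 = 7.91 × 10^-5 M
pH = −log[H+] = −log(7.91 × 10^-5) = 4.10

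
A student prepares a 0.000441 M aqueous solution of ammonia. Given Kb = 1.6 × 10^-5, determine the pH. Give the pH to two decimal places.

pH = 9.88

NH3 + H2O ⇌ NH4+ + OH-
Kb = x²/(0.000441 − x) = 1.6 × 10^-5
The 5% rule fails; solving x² + Kb·x − Kb·C₀ = 0 exactly:
x = [−1.6e-05 + √(1.6e-05² + 2.82e-08)]/2 = 7.64 × 10^-5 M
pOH = −log(7.64 × 10^-5) = 4.12; pH = 14.00 − 4.12 = 9.88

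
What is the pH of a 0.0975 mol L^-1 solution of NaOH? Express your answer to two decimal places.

pH = 12.99

NaOH is a strong base; [OH-] = 0.0975 M.
pOH = -log(0.0975) = 1.01
pH = 14.00 - 1.01 = 12.99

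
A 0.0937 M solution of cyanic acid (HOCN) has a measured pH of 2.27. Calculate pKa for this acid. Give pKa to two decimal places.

pKa = 3.49

[H+] = 10^(-2.27) = 5.37 × 10^-3 M
At equilibrium [HA] = 0.0937 − 5.37 × 10^-3 = 8.83 × 10^-2 M
Ka = [H+][A-]/[HA] = (5.37 × 10^-3)² / 8.83 × 10^-2 = 3.27 × 10^-4
pKa = -log(3.27 × 10^-4) = 3.49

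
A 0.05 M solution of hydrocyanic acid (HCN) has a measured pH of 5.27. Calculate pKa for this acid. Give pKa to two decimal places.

[H+] = 10^(-5.27) = 5.37 × 10^-6 M
At equilibrium [HA] = 0.05 − 5.37 × 10^-6 = 5.00 × 10^-2 M
Ka = [H+][A-]/[HA] = (5.37 × 10^-6)² / 5.00 × 10^-2 = 5.77 × 10^-10
pKa = -log(5.77 × 10^-10) = 9.24

pKa = 9.24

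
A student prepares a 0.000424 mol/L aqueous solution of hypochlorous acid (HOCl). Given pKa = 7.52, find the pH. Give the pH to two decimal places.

pH = 5.45

HOCl ⇌ OCl- + H+
Ka = 10^(−7.52) = 3.02 × 10^-8
From the ICE table, Ka = x²/(0.000424 − x) = 3.02 × 10^-8.
Neglecting x in the denominator: x = √(3.02 × 10^-8 × 0.000424) = 3.58 × 10^-6 M
pH = −log(3.58 × 10^-6) = 5.45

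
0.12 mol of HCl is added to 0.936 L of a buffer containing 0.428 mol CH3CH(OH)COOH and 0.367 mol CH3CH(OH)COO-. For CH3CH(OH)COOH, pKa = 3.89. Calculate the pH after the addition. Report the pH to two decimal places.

pH = 3.54

After neutralization: n(CH3CH(OH)COOH) = 0.548 mol, n(CH3CH(OH)COO-) = 0.247 mol.
pH = pKa + log(n_CH3CH(OH)COO-/n_CH3CH(OH)COOH) = 3.89 + log(0.247/0.548) = 3.89 + (-0.346)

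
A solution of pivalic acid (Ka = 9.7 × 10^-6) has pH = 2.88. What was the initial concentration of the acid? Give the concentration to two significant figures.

C₀ = 1.8 × 10^-1 M

[H+] = 10^(-2.88) = 1.32 × 10^-3 M = x
Ka = x²/(C₀ − x) ⇒ C₀ = x + x²/Ka
C₀ = 1.32 × 10^-3 + (1.32 × 10^-3)²/(9.7 × 10^-6) = 1.81 × 10^-1 M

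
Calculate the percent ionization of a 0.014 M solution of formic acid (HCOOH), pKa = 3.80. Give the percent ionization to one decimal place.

10.1%

HCOOH ⇌ HCOO- + H+; let x = [H+] at equilibrium.
Ka = 10^(−3.80) = 1.58 × 10^-4
Ka = x²/(C₀ − x); solving the quadratic gives x = 1.41 × 10^-3 M.
% ionization = x/C₀ × 100% = 1.41 × 10^-3/0.014 × 100% = 10.1%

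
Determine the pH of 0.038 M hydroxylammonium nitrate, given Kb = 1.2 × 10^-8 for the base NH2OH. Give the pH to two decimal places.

pH = 3.75

NH3OH+ is the conjugate acid of the weak base NH2OH.
Ka = Kw/Kb = 1.0×10^-14 / 1.2 × 10^-8 = 8.33 × 10^-7
From the ICE table, Ka = x²/(0.038 − x) = 8.33 × 10^-7.
Since Ka ≪ C₀, x ≈ √(Ka·C₀) = 1.78 × 10^-4 M.
pH = −log(1.78 × 10^-4) = 3.75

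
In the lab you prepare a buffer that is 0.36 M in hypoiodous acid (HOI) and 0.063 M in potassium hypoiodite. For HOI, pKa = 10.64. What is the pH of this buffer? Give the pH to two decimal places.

pH = pKa + log([A⁻]/[HA]) = 10.64 + log(0.063/0.36)
pH = 10.64 + (-0.757) = 9.88

pH = 9.88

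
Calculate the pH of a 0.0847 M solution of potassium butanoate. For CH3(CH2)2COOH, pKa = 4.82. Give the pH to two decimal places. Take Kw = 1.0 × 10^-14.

CH3(CH2)2COO- is the conjugate base of the weak acid CH3(CH2)2COOH.
Ka = 10^(−4.82) = 1.51 × 10^-5
Kb = Kw/Ka = 1.0×10^-14 / 1.51 × 10^-5 = 6.62 × 10^-10
From the ICE table, Kb = [OH-]²/(0.0847 − [OH-]) = 6.62 × 10^-10.
Since Kb ≪ C₀, [OH-] ≈ √(Kb·C₀) = 7.49 × 10^-6 M.
Check: 0.0088% ionized — well under 5%, approximation valid.
pOH = 5.13, so pH = 14.00 − pOH = 8.87

pH = 8.87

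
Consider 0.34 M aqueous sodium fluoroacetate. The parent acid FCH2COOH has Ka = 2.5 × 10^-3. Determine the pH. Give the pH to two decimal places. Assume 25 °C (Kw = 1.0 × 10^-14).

FCH2COO- is the conjugate base of the weak acid FCH2COOH.
Kb = Kw/Ka = 1.0×10^-14 / 2.5 × 10^-3 = 4.00 × 10^-12
Kb = x²/(0.34 − x) = 4.00 × 10^-12
Since Kb ≪ C₀, x ≈ √(Kb·C₀) = 1.17 × 10^-6 M.
pOH = −log(1.17 × 10^-6) = 5.93; pH = 14.00 − 5.93 = 8.07

pH = 8.07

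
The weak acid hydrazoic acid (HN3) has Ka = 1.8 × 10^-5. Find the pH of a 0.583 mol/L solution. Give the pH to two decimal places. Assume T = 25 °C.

pH = 2.49

HN3 ⇌ N3- + H+
From the ICE table, Ka = x²/(0.583 − x) = 1.8 × 10^-5.
Since Ka ≪ C₀, x ≈ √(Ka·C₀) = 3.24 × 10^-3 M.
Check: 0.56% ionized — well under 5%, approximation valid.
pH = −log[H+] = −log(3.24 × 10^-3) = 2.49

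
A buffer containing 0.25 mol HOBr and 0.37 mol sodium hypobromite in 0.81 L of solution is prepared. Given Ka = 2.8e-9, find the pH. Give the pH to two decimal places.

pH = 8.72

pKa = −log(2.8 × 10^-9) = 8.553
pH = pKa + log([A⁻]/[HA]) = 8.553 + log(0.37/0.25)
pH = 8.553 + (+0.170) = 8.72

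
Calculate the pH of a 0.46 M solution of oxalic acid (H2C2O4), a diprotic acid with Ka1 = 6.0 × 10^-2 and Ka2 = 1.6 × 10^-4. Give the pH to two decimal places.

Since Ka1 ≫ Ka2, the first ionization dominates [H+].
Ka1 = x²/(0.46 − x) = 6.0 × 10^-2
Solving the quadratic: x = (−Ka1 + √(Ka1² + 4·Ka1·C₀))/2 = 1.39 × 10^-1 M
pH = −log(1.39 × 10^-1) = 0.86

pH = 0.86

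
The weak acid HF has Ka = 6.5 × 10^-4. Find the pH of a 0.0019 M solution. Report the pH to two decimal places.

HF ⇌ F- + H+
Let x = [H+] at equilibrium. Ka = x²/(0.0019 − x).
x is not negligible relative to C₀; solve x² + 0.00065·x − 1.24e-06 = 0.
x = (−Ka + √(Ka² + 4·Ka·C₀))/2 = 8.33 × 10^-4 M
pH = −log[H+] = −log(8.33 × 10^-4) = 3.08

pH = 3.08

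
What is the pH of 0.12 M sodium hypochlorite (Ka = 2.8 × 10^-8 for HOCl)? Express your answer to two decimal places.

pH = 10.32

OCl- is the conjugate base of the weak acid HOCl.
Kb = Kw/Ka = 1.0×10^-14 / 2.8 × 10^-8 = 3.57 × 10^-7
Kb = [OH-]²/(0.12 − [OH-]) = 3.57 × 10^-7
Neglecting [OH-] in the denominator: [OH-] = √(3.57 × 10^-7 × 0.12) = 2.07 × 10^-4 M
pOH = −log(2.07 × 10^-4) = 3.68; pH = 14.00 − 3.68 = 10.32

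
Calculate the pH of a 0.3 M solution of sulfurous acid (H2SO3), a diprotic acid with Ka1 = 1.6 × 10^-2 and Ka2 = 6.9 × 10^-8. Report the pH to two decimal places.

pH = 1.21

Ka1 ≫ Ka2, so treat the first dissociation as the only significant source of H+.
Ka1 = x²/(0.3 − x) = 1.6 × 10^-2
Solving the quadratic: x = (−Ka1 + √(Ka1² + 4·Ka1·C₀))/2 = 6.17 × 10^-2 M
pH = −log(6.17 × 10^-2) = 1.21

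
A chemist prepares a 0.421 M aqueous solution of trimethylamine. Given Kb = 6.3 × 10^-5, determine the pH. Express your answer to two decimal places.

(CH3)3N + H2O ⇌ (CH3)3NH+ + OH-
From the ICE table, Kb = x²/(0.421 − x) = 6.3 × 10^-5.
Assume x ≪ 0.421: x ≈ √(6.3 × 10^-5 × 0.421) = 5.15 × 10^-3 M
Check: 1.2% ionized — well under 5%, approximation valid.
pOH = 2.29, so pH = 14.00 − pOH = 11.71

pH = 11.71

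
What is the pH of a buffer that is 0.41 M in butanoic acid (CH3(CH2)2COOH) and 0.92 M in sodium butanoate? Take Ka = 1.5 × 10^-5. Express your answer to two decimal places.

pH = 5.17

pKa = −log(1.5 × 10^-5) = 4.824
pH = pKa + log([A⁻]/[HA]) = 4.824 + log(0.92/0.41)
pH = 4.824 + (+0.351) = 5.17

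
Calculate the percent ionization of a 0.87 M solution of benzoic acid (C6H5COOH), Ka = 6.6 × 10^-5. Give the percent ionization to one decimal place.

C6H5COOH ⇌ C6H5COO- + H+; let x = [H+] at equilibrium.
x ≈ √(Ka·C₀) = √(6.6 × 10^-5 × 0.87) = 7.58 × 10^-3 M
% ionization = x/C₀ × 100% = 7.58 × 10^-3/0.87 × 100% = 0.9%

0.9%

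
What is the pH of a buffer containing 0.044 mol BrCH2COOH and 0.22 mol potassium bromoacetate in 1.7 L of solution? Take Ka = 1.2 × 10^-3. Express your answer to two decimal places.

pKa = −log(1.2 × 10^-3) = 2.921
Henderson–Hasselbalch: pH = pKa + log([BrCH2COO-]/[BrCH2COOH]) = 2.921 + log(0.22/0.044)
pH = 2.921 + (+0.699) = 3.62

pH = 3.62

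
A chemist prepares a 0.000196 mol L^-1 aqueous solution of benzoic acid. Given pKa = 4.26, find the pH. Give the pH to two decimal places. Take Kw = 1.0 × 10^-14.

pH = 4.10

C6H5COOH ⇌ C6H5COO- + H+
Ka = 10^(−4.26) = 5.50 × 10^-5
Ka = [H+]²/(0.000196 − [H+]) = 5.50 × 10^-5
[H+] is not negligible relative to C₀; solve [H+]² + 5.5e-05·[H+] − 1.08e-08 = 0.
[H+] = (−Ka + √(Ka² + 4·Ka·C₀))/2 = 7.99 × 10^-5 M
pH = −log[H+] = −log(7.99 × 10^-5) = 4.10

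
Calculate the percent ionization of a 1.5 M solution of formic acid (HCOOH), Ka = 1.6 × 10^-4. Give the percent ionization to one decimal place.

1.0%

HCOOH ⇌ HCOO- + H+; let x = [H+] at equilibrium.
x ≈ √(Ka·C₀) = √(1.6 × 10^-4 × 1.5) = 1.55 × 10^-2 M
% ionization = x/C₀ × 100% = 1.55 × 10^-2/1.5 × 100% = 1.0%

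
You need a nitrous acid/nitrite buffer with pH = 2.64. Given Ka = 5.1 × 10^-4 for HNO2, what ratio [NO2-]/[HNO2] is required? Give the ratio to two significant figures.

pKa = -log(5.1 × 10^-4) = 3.292
pH = pKa + log(r) ⇒ log(r) = 2.64 − 3.292 = -0.652
r = [NO2-]/[HNO2] = 10^(-0.652) = 0.223

ratio = 0.22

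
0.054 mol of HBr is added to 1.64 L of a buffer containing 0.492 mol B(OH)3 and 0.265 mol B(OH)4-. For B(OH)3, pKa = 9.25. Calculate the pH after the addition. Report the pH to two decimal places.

pH = 8.84

Added H+ converts B(OH)4- to B(OH)3: B(OH)3 → 0.546 mol, B(OH)4- → 0.211 mol.
pH = pKa + log([A⁻]/[HA]) = 9.25 + log(0.211/0.546) = 9.25 -0.413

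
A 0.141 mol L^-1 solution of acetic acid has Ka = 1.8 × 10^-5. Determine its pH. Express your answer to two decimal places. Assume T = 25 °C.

pH = 2.80

CH3COOH ⇌ CH3COO- + H+
From the ICE table, Ka = [H+]²/(0.141 − [H+]) = 1.8 × 10^-5.
Neglecting [H+] in the denominator: [H+] = √(1.8 × 10^-5 × 0.141) = 1.59 × 10^-3 M
([H+]/C₀ = 1.1% < 5%, so the approximation holds.)
pH = −log(1.59 × 10^-3) = 2.80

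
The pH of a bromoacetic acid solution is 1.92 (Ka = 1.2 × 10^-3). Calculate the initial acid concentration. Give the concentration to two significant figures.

C₀ = 1.3 × 10^-1 M

[H+] = 10^(-1.92) = 1.20 × 10^-2 M = x
Ka = x²/(C₀ − x) ⇒ C₀ = x + x²/Ka
C₀ = 1.20 × 10^-2 + (1.20 × 10^-2)²/(1.2 × 10^-3) = 1.32 × 10^-1 M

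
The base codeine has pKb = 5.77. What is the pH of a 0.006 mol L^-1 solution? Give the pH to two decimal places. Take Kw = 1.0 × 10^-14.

pH = 10.00

C18H21NO3 + H2O ⇌ C18H22NO3+ + OH-
Kb = 10^(−5.77) = 1.70 × 10^-6
Kb = x²/(0.006 − x) = 1.70 × 10^-6
Since Kb ≪ C₀, x ≈ √(Kb·C₀) = 1.01 × 10^-4 M.
Check: 1.7% ionized — well under 5%, approximation valid.
pOH = −log(1.01 × 10^-4) = 4.00; pH = 14.00 − 4.00 = 10.00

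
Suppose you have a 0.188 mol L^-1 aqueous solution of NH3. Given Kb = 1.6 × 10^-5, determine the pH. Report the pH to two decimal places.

NH3 + H2O ⇌ NH4+ + OH-
Kb = [OH-]²/(0.188 − [OH-]) = 1.6 × 10^-5
Since Kb ≪ C₀, [OH-] ≈ √(Kb·C₀) = 1.73 × 10^-3 M.
pOH = 2.76, so pH = 14.00 − pOH = 11.24

pH = 11.24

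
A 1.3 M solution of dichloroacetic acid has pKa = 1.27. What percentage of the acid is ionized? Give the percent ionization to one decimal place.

18.4%

Cl2CHCOOH ⇌ Cl2CHCOO- + H+; let x = [H+] at equilibrium.
Ka = 10^(−1.27) = 5.37 × 10^-2
Solve x² + 0.0537x − 0.0698 = 0 → x = 2.39 × 10^-1 M
% ionization = x/C₀ × 100% = 2.39 × 10^-1/1.3 × 100% = 18.4%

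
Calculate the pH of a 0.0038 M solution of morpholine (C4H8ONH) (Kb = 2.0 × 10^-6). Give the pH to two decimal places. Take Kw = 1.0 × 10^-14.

pH = 9.94

C4H8ONH + H2O ⇌ C4H8ONH2+ + OH-
From the ICE table, Kb = [OH-]²/(0.0038 − [OH-]) = 2.0 × 10^-6.
Since Kb ≪ C₀, [OH-] ≈ √(Kb·C₀) = 8.72 × 10^-5 M.
Check: 2.3% ionized — well under 5%, approximation valid.
pOH = −log(8.72 × 10^-5) = 4.06; pH = 14.00 − 4.06 = 9.94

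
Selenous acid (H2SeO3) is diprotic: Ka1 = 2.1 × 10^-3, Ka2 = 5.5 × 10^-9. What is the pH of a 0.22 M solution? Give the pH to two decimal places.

pH = 1.69

Since Ka1 ≫ Ka2, the first ionization dominates [H+].
Ka1 = x²/(0.22 − x) = 2.1 × 10^-3
Solving the quadratic: x = (−Ka1 + √(Ka1² + 4·Ka1·C₀))/2 = 2.05 × 10^-2 M
pH = −log(2.05 × 10^-2) = 1.69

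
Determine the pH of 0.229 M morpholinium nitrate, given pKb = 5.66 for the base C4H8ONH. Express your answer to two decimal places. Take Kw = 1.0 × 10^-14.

C4H8ONH2+ is the conjugate acid of the weak base C4H8ONH.
Kb = 10^(−5.66) = 2.19 × 10^-6
Ka = Kw/Kb = 1.0×10^-14 / 2.19 × 10^-6 = 4.57 × 10^-9
Ka = [H+]²/(0.229 − [H+]) = 4.57 × 10^-9
Neglecting [H+] in the denominator: [H+] = √(4.57 × 10^-9 × 0.229) = 3.24 × 10^-5 M
pH = −log[H+] = −log(3.24 × 10^-5) = 4.49

pH = 4.49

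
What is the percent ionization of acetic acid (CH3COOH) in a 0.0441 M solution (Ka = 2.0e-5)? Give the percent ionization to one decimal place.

CH3COOH ⇌ CH3COO- + H+; let x = [H+] at equilibrium.
x ≈ √(Ka·C₀) = √(2.0 × 10^-5 × 0.0441) = 9.39 × 10^-4 M
Fraction ionized = 9.39 × 10^-4 / 0.0441 = 0.0213 → 2.1%

2.1%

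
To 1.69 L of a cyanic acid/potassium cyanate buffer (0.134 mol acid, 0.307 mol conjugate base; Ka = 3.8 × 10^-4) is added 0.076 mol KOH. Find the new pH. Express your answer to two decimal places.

pH = 4.24

After neutralization: n(HOCN) = 0.058 mol, n(OCN-) = 0.383 mol.
pKa = −log(3.8 × 10^-4) = 3.420
Henderson–Hasselbalch with mole ratio 0.383/0.058: pH = 3.420 + (+0.820)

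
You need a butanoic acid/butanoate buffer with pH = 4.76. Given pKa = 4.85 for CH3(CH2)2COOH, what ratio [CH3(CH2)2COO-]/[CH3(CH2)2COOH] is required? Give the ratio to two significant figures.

ratio = 0.81

pH = pKa + log(r) ⇒ log(r) = 4.76 − 4.85 = -0.09
r = [CH3(CH2)2COO-]/[CH3(CH2)2COOH] = 10^(-0.09) = 0.813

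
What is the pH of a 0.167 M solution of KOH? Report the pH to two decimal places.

pH = 13.22

KOH is a strong base; [OH-] = 0.167 M.
pOH = -log(0.167) = 0.78
pH = 14.00 - 0.78 = 13.22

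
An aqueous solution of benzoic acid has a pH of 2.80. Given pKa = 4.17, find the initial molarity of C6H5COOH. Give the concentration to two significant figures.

[H+] = 10^(-2.80) = 1.58 × 10^-3 M = x
Ka = 10^(−4.17) = 6.76 × 10^-5
Ka = x²/(C₀ − x) ⇒ C₀ = x + x²/Ka
C₀ = 1.58 × 10^-3 + (1.58 × 10^-3)²/(6.76 × 10^-5) = 3.85 × 10^-2 M

C₀ = 3.9 × 10^-2 M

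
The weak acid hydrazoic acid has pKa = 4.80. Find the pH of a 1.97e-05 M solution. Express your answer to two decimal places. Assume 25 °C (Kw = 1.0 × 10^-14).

pH = 4.94

HN3 ⇌ N3- + H+
Ka = 10^(−4.80) = 1.58 × 10^-5
Ka = x²/(1.97e-05 − x) = 1.58 × 10^-5
Here C₀/Ka ≈ 1.25, so the small-x approximation fails. Use the quadratic:
x = (−Ka + √(Ka² + 4·Ka·C₀))/2 = 1.14 × 10^-5 M
pH = −log(1.14 × 10^-5) = 4.94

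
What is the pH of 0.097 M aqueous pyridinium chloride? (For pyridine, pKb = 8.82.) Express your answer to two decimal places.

C5H5NH+ is the conjugate acid of the weak base C5H5N.
Kb = 10^(−8.82) = 1.51 × 10^-9
Ka = Kw/Kb = 1.0×10^-14 / 1.51 × 10^-9 = 6.62 × 10^-6
Ka = x²/(0.097 − x) = 6.62 × 10^-6
Neglecting x in the denominator: x = √(6.62 × 10^-6 × 0.097) = 8.01 × 10^-4 M
pH = −log[H+] = −log(8.01 × 10^-4) = 3.10

pH = 3.10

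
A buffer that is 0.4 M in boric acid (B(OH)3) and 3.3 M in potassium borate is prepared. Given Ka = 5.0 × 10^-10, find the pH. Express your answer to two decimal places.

pKa = −log(5.0 × 10^-10) = 9.301
Using pH = pKa + log([base]/[acid]) with [base]/[acid] = 3.3/0.4:
pH = 9.301 + (+0.916) = 10.22

pH = 10.22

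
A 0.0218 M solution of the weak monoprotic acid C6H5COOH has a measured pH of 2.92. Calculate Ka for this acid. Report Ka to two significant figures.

[H+] = 10^(-2.92) = 1.20 × 10^-3 M
At equilibrium [HA] = 0.0218 − 1.20 × 10^-3 = 2.06 × 10^-2 M
Ka = [H+][A-]/[HA] = (1.20 × 10^-3)² / 2.06 × 10^-2 = 7.0 × 10^-5

Ka = 7.0 × 10^-5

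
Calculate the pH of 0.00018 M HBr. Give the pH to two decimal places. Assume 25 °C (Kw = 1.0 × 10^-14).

HBr is a strong acid and dissociates completely, so [H+] = 0.00018 M.
pH = -log(0.00018) = 3.74

pH = 3.74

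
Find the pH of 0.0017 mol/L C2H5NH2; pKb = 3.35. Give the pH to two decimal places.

pH = 10.83

C2H5NH2 + H2O ⇌ C2H5NH3+ + OH-
Kb = 10^(−3.35) = 4.47 × 10^-4
From the ICE table, Kb = x²/(0.0017 − x) = 4.47 × 10^-4.
The 5% rule fails; solving x² + Kb·x − Kb·C₀ = 0 exactly:
x = [−0.000447 + √(0.000447² + 3.04e-06)]/2 = 6.76 × 10^-4 M
pOH = −log(6.76 × 10^-4) = 3.17; pH = 14.00 − 3.17 = 10.83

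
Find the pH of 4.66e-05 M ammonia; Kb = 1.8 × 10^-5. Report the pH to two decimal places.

pH = 9.33

NH3 + H2O ⇌ NH4+ + OH-
Kb = [OH-]²/(4.66e-05 − [OH-]) = 1.8 × 10^-5
[OH-] is not negligible relative to C₀; solve [OH-]² + 1.8e-05·[OH-] − 8.39e-10 = 0.
[OH-] = (−Kb + √(Kb² + 4·Kb·C₀))/2 = 2.13 × 10^-5 M
pOH = −log(2.13 × 10^-5) = 4.67; pH = 14.00 − 4.67 = 9.33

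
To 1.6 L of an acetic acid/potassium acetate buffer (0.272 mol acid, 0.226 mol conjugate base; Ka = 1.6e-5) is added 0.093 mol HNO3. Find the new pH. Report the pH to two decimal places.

pH = 4.36

After neutralization: n(CH3COOH) = 0.365 mol, n(CH3COO-) = 0.133 mol.
pKa = −log(1.6 × 10^-5) = 4.796
pH = pKa + log([A⁻]/[HA]) = 4.796 + log(0.133/0.365) = 4.796 -0.438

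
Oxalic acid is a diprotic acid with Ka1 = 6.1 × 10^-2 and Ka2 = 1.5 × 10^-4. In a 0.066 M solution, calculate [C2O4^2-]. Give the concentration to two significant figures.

1.5 × 10^-4 M

First ionization gives [H+] ≈ [HC2O4-] = 3.99 × 10^-2 M.
Second step: Ka2 = [H+][C2O4^2-]/[HC2O4-] ≈ [C2O4^2-] (since [H+] ≈ [HC2O4-]).
So [C2O4^2-] ≈ Ka2.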